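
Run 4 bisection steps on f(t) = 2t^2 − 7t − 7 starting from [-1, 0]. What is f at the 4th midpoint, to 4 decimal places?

0.0078

t = -0.5 gives f = -3, negative; keep [-1, -0.5]
t = -0.75 gives f = -0.625, negative; keep [-1, -0.75]
t = -0.875 gives f = 0.65625, positive; keep [-0.875, -0.75]
t = -0.8125 gives f = 0.0078, positive; keep [-0.8125, -0.75]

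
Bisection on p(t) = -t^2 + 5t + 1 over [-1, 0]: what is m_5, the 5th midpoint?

p(-0.5) = -1.75 < 0, so the root lies in [-0.5, 0]
p(-0.25) = -0.3125 < 0, so the root lies in [-0.25, 0]
p(-0.125) = 0.359375 > 0, so the root lies in [-0.25, -0.125]
p(-0.1875) = 0.0273 > 0, so the root lies in [-0.25, -0.1875]
p(-0.21875) = -0.1416 < 0, so the root lies in [-0.21875, -0.1875]

-0.21875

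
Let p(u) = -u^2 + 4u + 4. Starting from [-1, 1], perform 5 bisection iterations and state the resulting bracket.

[-0.875, -0.8125]

u = 0 gives p = 4, positive; keep [-1, 0]
u = -0.5 gives p = 1.75, positive; keep [-1, -0.5]
u = -0.75 gives p = 0.4375, positive; keep [-1, -0.75]
u = -0.875 gives p = -0.2656, negative; keep [-0.875, -0.75]
u = -0.8125 gives p = 0.0898, positive; keep [-0.875, -0.8125]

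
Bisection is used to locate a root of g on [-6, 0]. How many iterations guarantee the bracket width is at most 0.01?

Width after n steps is 6/2^n. Need 2^n ≥ 6/0.01 = 600.
2^9 = 512 < 600 ≤ 2^10 = 1024, so n = 10.

10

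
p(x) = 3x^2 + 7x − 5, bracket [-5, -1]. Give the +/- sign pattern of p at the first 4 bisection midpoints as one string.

m = -3, p(m) = 1 (+); new bracket [-3, -1]
m = -2, p(m) = -7 (−); new bracket [-3, -2]
m = -2.5, p(m) = -3.75 (−); new bracket [-3, -2.5]
m = -2.75, p(m) = -1.5625 (−); new bracket [-3, -2.75]

+---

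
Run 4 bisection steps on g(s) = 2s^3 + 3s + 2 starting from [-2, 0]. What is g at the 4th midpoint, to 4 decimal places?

-0.3633

s = -1 gives g = -3, negative; keep [-1, 0]
s = -0.5 gives g = 0.25, positive; keep [-1, -0.5]
s = -0.75 gives g = -1.09375, negative; keep [-0.75, -0.5]
s = -0.625 gives g = -0.3633, negative; keep [-0.625, -0.5]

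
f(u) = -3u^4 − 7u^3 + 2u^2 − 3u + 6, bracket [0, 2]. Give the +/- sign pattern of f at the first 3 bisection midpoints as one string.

-++

m = 1, f(m) = -5 (−); new bracket [0, 1]
m = 0.5, f(m) = 3.9375 (+); new bracket [0.5, 1]
m = 0.75, f(m) = 0.972656 (+); new bracket [0.75, 1]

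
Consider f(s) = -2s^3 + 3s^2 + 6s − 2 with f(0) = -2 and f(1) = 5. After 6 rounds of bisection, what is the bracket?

[0.296875, 0.3125]

f(0.5) = 1.5 > 0, so the root lies in [0, 0.5]
f(0.25) = -0.34375 < 0, so the root lies in [0.25, 0.5]
f(0.375) = 0.566406 > 0, so the root lies in [0.25, 0.375]
f(0.3125) = 0.1069 > 0, so the root lies in [0.25, 0.3125]
f(0.28125) = -0.1197 < 0, so the root lies in [0.28125, 0.3125]
f(0.296875) = -0.0067 < 0, so the root lies in [0.296875, 0.3125]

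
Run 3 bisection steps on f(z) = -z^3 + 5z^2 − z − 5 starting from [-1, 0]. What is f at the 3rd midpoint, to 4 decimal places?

0.3730

z = -0.5 gives f = -3.125, negative; keep [-1, -0.5]
z = -0.75 gives f = -1.015625, negative; keep [-1, -0.75]
z = -0.875 gives f = 0.373047, positive; keep [-0.875, -0.75]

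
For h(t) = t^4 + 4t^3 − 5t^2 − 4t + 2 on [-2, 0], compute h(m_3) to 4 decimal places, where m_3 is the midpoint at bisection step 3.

t = -1 gives h = -2, negative; keep [-1, 0]
t = -0.5 gives h = 2.3125, positive; keep [-1, -0.5]
t = -0.75 gives h = 0.816406, positive; keep [-1, -0.75]

0.8164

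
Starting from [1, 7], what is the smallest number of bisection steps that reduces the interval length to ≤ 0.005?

Width after n steps is 6/2^n. Need 2^n ≥ 6/0.005 = 1200.
2^10 = 1024 < 1200 ≤ 2^11 = 2048, so n = 11.

11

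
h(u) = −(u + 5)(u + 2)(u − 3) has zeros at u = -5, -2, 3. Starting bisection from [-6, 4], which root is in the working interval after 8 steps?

midpoint -1: h = 16 > 0 → [-1, 4]
midpoint 1.5: h = 34.125 > 0 → [1.5, 4]
midpoint 2.75: h = 9.203125 > 0 → [2.75, 4]
midpoint 3.375: h = -16.8809 < 0 → [2.75, 3.375]
midpoint 3.0625: h = -2.551 < 0 → [2.75, 3.0625]
midpoint 2.90625: h = 3.6366 > 0 → [2.90625, 3.0625]
midpoint 2.984375: h = 0.6218 > 0 → [2.984375, 3.0625]
midpoint 3.0234375: h = -0.9447 < 0 → [2.984375, 3.0234375]

3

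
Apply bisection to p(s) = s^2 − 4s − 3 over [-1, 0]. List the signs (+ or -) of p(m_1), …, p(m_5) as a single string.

p(-0.5) = -0.75 < 0, so the root lies in [-1, -0.5]
p(-0.75) = 0.5625 > 0, so the root lies in [-0.75, -0.5]
p(-0.625) = -0.109375 < 0, so the root lies in [-0.75, -0.625]
p(-0.6875) = 0.2227 > 0, so the root lies in [-0.6875, -0.625]
p(-0.65625) = 0.0557 > 0, so the root lies in [-0.65625, -0.625]

-+-++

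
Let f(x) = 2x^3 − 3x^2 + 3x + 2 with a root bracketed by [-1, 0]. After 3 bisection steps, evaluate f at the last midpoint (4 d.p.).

0.3477

x = -0.5 gives f = -0.5, negative; keep [-0.5, 0]
x = -0.25 gives f = 1.03125, positive; keep [-0.5, -0.25]
x = -0.375 gives f = 0.347656, positive; keep [-0.5, -0.375]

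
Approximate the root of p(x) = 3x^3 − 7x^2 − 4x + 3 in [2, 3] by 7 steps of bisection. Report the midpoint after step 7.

2.6953125

m = 2.5, p(m) = -3.875 (−); new bracket [2.5, 3]
m = 2.75, p(m) = 1.453125 (+); new bracket [2.5, 2.75]
m = 2.625, p(m) = -1.470703 (−); new bracket [2.625, 2.75]
m = 2.6875, p(m) = -0.0759 (−); new bracket [2.6875, 2.75]
m = 2.71875, p(m) = 0.6715 (+); new bracket [2.6875, 2.71875]
m = 2.703125, p(m) = 0.2936 (+); new bracket [2.6875, 2.703125]
m = 2.6953125, p(m) = 0.1078 (+); new bracket [2.6875, 2.6953125]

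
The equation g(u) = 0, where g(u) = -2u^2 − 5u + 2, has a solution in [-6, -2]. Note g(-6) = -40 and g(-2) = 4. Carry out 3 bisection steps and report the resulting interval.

midpoint -4: g = -10 < 0 → [-4, -2]
midpoint -3: g = -1 < 0 → [-3, -2]
midpoint -2.5: g = 2 > 0 → [-3, -2.5]

[-3, -2.5]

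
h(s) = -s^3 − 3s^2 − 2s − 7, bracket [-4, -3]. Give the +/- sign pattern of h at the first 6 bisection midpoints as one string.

m = -3.5, h(m) = 6.125 (+); new bracket [-3.5, -3]
m = -3.25, h(m) = 2.140625 (+); new bracket [-3.25, -3]
m = -3.125, h(m) = 0.470703 (+); new bracket [-3.125, -3]
m = -3.0625, h(m) = -0.2888 (−); new bracket [-3.125, -3.0625]
m = -3.09375, h(m) = 0.0848 (+); new bracket [-3.09375, -3.0625]
m = -3.078125, h(m) = -0.1035 (−); new bracket [-3.09375, -3.078125]

+++-+-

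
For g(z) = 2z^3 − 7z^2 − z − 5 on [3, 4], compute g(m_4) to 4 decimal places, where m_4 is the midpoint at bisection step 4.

0.2720

midpoint 3.5: g = -8.5 < 0 → [3.5, 4]
midpoint 3.75: g = -1.71875 < 0 → [3.75, 4]
midpoint 3.875: g = 2.386719 > 0 → [3.75, 3.875]
midpoint 3.8125: g = 0.272 > 0 → [3.75, 3.8125]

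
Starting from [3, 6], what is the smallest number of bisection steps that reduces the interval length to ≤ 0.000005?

20

Width after n steps is 3/2^n. Need 2^n ≥ 3/0.000005 = 600000.
2^19 = 524288 < 600000 ≤ 2^20 = 1048576, so n = 20.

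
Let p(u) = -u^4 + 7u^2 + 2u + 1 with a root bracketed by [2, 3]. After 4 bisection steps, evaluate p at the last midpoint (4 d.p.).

-0.5745

midpoint 2.5: p = 10.6875 > 0 → [2.5, 3]
midpoint 2.75: p = 2.246094 > 0 → [2.75, 3]
midpoint 2.875: p = -3.711182 < 0 → [2.75, 2.875]
midpoint 2.8125: p = -0.5745 < 0 → [2.75, 2.8125]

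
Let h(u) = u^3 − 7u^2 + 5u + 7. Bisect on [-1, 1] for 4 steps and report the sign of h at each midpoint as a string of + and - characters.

midpoint 0: h = 7 > 0 → [-1, 0]
midpoint -0.5: h = 2.625 > 0 → [-1, -0.5]
midpoint -0.75: h = -1.109375 < 0 → [-0.75, -0.5]
midpoint -0.625: h = 0.8965 > 0 → [-0.75, -0.625]

++-+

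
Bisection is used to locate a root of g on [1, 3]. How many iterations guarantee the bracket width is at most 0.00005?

16

Width after n steps is 2/2^n. Need 2^n ≥ 2/0.00005 = 40000.
2^15 = 32768 < 40000 ≤ 2^16 = 65536, so n = 16.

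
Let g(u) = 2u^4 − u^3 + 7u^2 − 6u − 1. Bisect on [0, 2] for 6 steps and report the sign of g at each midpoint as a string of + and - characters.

+---+-

m = 1, g(m) = 1 (+); new bracket [0, 1]
m = 0.5, g(m) = -2.25 (−); new bracket [0.5, 1]
m = 0.75, g(m) = -1.351562 (−); new bracket [0.75, 1]
m = 0.875, g(m) = -0.3882 (−); new bracket [0.875, 1]
m = 0.9375, g(m) = 0.2483 (+); new bracket [0.875, 0.9375]
m = 0.90625, g(m) = -0.0837 (−); new bracket [0.90625, 0.9375]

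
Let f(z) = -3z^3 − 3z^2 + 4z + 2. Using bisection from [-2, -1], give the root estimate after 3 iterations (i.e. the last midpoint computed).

m = -1.5, f(m) = -0.625 (−); new bracket [-2, -1.5]
m = -1.75, f(m) = 1.890625 (+); new bracket [-1.75, -1.5]
m = -1.625, f(m) = 0.451172 (+); new bracket [-1.625, -1.5]

-1.625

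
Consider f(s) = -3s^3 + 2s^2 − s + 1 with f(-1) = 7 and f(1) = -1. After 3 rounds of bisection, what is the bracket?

s = 0 gives f = 1, positive; keep [0, 1]
s = 0.5 gives f = 0.625, positive; keep [0.5, 1]
s = 0.75 gives f = 0.109375, positive; keep [0.75, 1]

[0.75, 1]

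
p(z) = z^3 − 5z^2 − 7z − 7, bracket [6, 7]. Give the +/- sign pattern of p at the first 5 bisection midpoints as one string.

z = 6.5 gives p = 10.875, positive; keep [6, 6.5]
z = 6.25 gives p = -1.921875, negative; keep [6.25, 6.5]
z = 6.375 gives p = 4.255859, positive; keep [6.25, 6.375]
z = 6.3125 gives p = 1.1125, positive; keep [6.25, 6.3125]
z = 6.28125 gives p = -0.4182, negative; keep [6.28125, 6.3125]

+-++-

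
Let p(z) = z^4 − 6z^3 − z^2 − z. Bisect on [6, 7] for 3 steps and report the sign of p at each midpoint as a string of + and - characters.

m = 6.5, p(m) = 88.5625 (+); new bracket [6, 6.5]
m = 6.25, p(m) = 15.722656 (+); new bracket [6, 6.25]
m = 6.125, p(m) = -14.917725 (−); new bracket [6.125, 6.25]

++-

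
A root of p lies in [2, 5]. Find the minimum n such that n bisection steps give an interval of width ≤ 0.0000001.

25

Width after n steps is 3/2^n. Need 2^n ≥ 3/0.0000001 = 30000000.
2^24 = 16777216 < 30000000 ≤ 2^25 = 33554432, so n = 25.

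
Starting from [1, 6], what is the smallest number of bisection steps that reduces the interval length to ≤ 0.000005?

Width after n steps is 5/2^n. Need 2^n ≥ 5/0.000005 = 1000000.
2^19 = 524288 < 1000000 ≤ 2^20 = 1048576, so n = 20.

20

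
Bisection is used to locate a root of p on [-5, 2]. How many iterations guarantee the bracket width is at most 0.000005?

21

Width after n steps is 7/2^n. Need 2^n ≥ 7/0.000005 = 1400000.
2^20 = 1048576 < 1400000 ≤ 2^21 = 2097152, so n = 21.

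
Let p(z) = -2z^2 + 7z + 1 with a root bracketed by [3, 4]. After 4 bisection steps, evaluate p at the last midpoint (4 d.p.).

midpoint 3.5: p = 1 > 0 → [3.5, 4]
midpoint 3.75: p = -0.875 < 0 → [3.5, 3.75]
midpoint 3.625: p = 0.09375 > 0 → [3.625, 3.75]
midpoint 3.6875: p = -0.3828 < 0 → [3.625, 3.6875]

-0.3828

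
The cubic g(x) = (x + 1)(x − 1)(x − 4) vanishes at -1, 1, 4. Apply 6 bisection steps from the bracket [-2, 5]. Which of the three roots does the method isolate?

x = 1.5 gives g = -3.125, negative; keep [1.5, 5]
x = 3.25 gives g = -7.171875, negative; keep [3.25, 5]
x = 4.125 gives g = 2.001953, positive; keep [3.25, 4.125]
x = 3.6875 gives g = -3.9368, negative; keep [3.6875, 4.125]
x = 3.90625 gives g = -1.3368, negative; keep [3.90625, 4.125]
x = 4.015625 gives g = 0.2363, positive; keep [3.90625, 4.015625]

4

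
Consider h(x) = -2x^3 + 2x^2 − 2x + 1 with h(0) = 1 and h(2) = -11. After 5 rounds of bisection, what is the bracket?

x = 1 gives h = -1, negative; keep [0, 1]
x = 0.5 gives h = 0.25, positive; keep [0.5, 1]
x = 0.75 gives h = -0.21875, negative; keep [0.5, 0.75]
x = 0.625 gives h = 0.043, positive; keep [0.625, 0.75]
x = 0.6875 gives h = -0.0796, negative; keep [0.625, 0.6875]

[0.625, 0.6875]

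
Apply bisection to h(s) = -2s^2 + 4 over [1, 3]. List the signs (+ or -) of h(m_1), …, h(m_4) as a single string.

h(2) = -4 < 0, so the root lies in [1, 2]
h(1.5) = -0.5 < 0, so the root lies in [1, 1.5]
h(1.25) = 0.875 > 0, so the root lies in [1.25, 1.5]
h(1.375) = 0.2188 > 0, so the root lies in [1.375, 1.5]

--++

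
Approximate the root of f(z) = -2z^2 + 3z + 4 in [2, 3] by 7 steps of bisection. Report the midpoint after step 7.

2.3515625

f(2.5) = -1 < 0, so the root lies in [2, 2.5]
f(2.25) = 0.625 > 0, so the root lies in [2.25, 2.5]
f(2.375) = -0.15625 < 0, so the root lies in [2.25, 2.375]
f(2.3125) = 0.2422 > 0, so the root lies in [2.3125, 2.375]
f(2.34375) = 0.0449 > 0, so the root lies in [2.34375, 2.375]
f(2.359375) = -0.0552 < 0, so the root lies in [2.34375, 2.359375]
f(2.3515625) = -0.005 < 0, so the root lies in [2.34375, 2.3515625]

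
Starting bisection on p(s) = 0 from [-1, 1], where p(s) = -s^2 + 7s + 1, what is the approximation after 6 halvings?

s = 0 gives p = 1, positive; keep [-1, 0]
s = -0.5 gives p = -2.75, negative; keep [-0.5, 0]
s = -0.25 gives p = -0.8125, negative; keep [-0.25, 0]
s = -0.125 gives p = 0.1094, positive; keep [-0.25, -0.125]
s = -0.1875 gives p = -0.3477, negative; keep [-0.1875, -0.125]
s = -0.15625 gives p = -0.1182, negative; keep [-0.15625, -0.125]

-0.15625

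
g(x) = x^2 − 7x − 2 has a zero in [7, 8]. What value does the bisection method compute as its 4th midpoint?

7.3125

x = 7.5 gives g = 1.75, positive; keep [7, 7.5]
x = 7.25 gives g = -0.1875, negative; keep [7.25, 7.5]
x = 7.375 gives g = 0.765625, positive; keep [7.25, 7.375]
x = 7.3125 gives g = 0.2852, positive; keep [7.25, 7.3125]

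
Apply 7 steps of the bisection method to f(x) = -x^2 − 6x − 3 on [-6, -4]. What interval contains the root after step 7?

[-5.453125, -5.4375]

midpoint -5: f = 2 > 0 → [-6, -5]
midpoint -5.5: f = -0.25 < 0 → [-5.5, -5]
midpoint -5.25: f = 0.9375 > 0 → [-5.5, -5.25]
midpoint -5.375: f = 0.3594 > 0 → [-5.5, -5.375]
midpoint -5.4375: f = 0.0586 > 0 → [-5.5, -5.4375]
midpoint -5.46875: f = -0.0947 < 0 → [-5.46875, -5.4375]
midpoint -5.453125: f = -0.0178 < 0 → [-5.453125, -5.4375]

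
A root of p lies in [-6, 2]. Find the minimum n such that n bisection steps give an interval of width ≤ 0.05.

8

Width after n steps is 8/2^n. Need 2^n ≥ 8/0.05 = 160.
2^7 = 128 < 160 ≤ 2^8 = 256, so n = 8.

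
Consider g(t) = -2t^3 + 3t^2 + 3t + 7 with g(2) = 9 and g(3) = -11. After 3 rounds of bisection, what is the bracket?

[2.5, 2.625]

t = 2.5 gives g = 2, positive; keep [2.5, 3]
t = 2.75 gives g = -3.65625, negative; keep [2.5, 2.75]
t = 2.625 gives g = -0.628906, negative; keep [2.5, 2.625]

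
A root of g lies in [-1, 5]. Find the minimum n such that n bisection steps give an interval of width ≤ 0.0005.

Width after n steps is 6/2^n. Need 2^n ≥ 6/0.0005 = 12000.
2^13 = 8192 < 12000 ≤ 2^14 = 16384, so n = 14.

14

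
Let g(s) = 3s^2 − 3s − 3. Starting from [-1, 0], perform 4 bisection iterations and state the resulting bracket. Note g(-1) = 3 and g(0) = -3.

[-0.625, -0.5625]

g(-0.5) = -0.75 < 0, so the root lies in [-1, -0.5]
g(-0.75) = 0.9375 > 0, so the root lies in [-0.75, -0.5]
g(-0.625) = 0.046875 > 0, so the root lies in [-0.625, -0.5]
g(-0.5625) = -0.3633 < 0, so the root lies in [-0.625, -0.5625]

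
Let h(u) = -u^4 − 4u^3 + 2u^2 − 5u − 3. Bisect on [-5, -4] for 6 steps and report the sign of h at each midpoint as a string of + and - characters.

+-+---

h(-4.5) = 14.4375 > 0, so the root lies in [-5, -4.5]
h(-4.75) = -14.503906 < 0, so the root lies in [-4.75, -4.5]
h(-4.625) = 1.073975 > 0, so the root lies in [-4.75, -4.625]
h(-4.6875) = -6.4275 < 0, so the root lies in [-4.6875, -4.625]
h(-4.65625) = -2.6062 < 0, so the root lies in [-4.65625, -4.625]
h(-4.640625) = -0.7487 < 0, so the root lies in [-4.640625, -4.625]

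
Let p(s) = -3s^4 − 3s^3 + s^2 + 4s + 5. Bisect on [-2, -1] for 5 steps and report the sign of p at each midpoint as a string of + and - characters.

-+---

s = -1.5 gives p = -3.8125, negative; keep [-1.5, -1]
s = -1.25 gives p = 0.097656, positive; keep [-1.5, -1.25]
s = -1.375 gives p = -1.533936, negative; keep [-1.375, -1.25]
s = -1.3125 gives p = -0.647, negative; keep [-1.3125, -1.25]
s = -1.28125 gives p = -0.2581, negative; keep [-1.28125, -1.25]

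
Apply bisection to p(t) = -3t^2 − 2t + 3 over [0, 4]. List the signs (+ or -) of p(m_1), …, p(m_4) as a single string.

--+-

p(2) = -13 < 0, so the root lies in [0, 2]
p(1) = -2 < 0, so the root lies in [0, 1]
p(0.5) = 1.25 > 0, so the root lies in [0.5, 1]
p(0.75) = -0.1875 < 0, so the root lies in [0.5, 0.75]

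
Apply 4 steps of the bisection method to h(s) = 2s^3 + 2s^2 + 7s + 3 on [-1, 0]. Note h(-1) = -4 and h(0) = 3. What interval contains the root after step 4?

[-0.5, -0.4375]

s = -0.5 gives h = -0.25, negative; keep [-0.5, 0]
s = -0.25 gives h = 1.34375, positive; keep [-0.5, -0.25]
s = -0.375 gives h = 0.550781, positive; keep [-0.5, -0.375]
s = -0.4375 gives h = 0.1528, positive; keep [-0.5, -0.4375]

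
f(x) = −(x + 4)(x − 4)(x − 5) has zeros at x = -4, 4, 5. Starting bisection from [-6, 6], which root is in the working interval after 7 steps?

m = 0, f(m) = -80 (−); new bracket [-6, 0]
m = -3, f(m) = -56 (−); new bracket [-6, -3]
m = -4.5, f(m) = 40.375 (+); new bracket [-4.5, -3]
m = -3.75, f(m) = -16.9531 (−); new bracket [-4.5, -3.75]
m = -4.125, f(m) = 9.2676 (+); new bracket [-4.125, -3.75]
m = -3.9375, f(m) = -4.4338 (−); new bracket [-4.125, -3.9375]
m = -4.03125, f(m) = 2.2666 (+); new bracket [-4.03125, -3.9375]

-4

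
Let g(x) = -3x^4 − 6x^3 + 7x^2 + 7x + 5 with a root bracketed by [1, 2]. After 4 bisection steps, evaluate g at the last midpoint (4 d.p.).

-1.1055

midpoint 1.5: g = -4.1875 < 0 → [1, 1.5]
midpoint 1.25: g = 5.644531 > 0 → [1.25, 1.5]
midpoint 1.375: g = 1.53833 > 0 → [1.375, 1.5]
midpoint 1.4375: g = -1.1055 < 0 → [1.375, 1.4375]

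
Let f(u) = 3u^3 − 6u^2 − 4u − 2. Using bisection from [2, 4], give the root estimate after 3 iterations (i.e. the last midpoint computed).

midpoint 3: f = 13 > 0 → [2, 3]
midpoint 2.5: f = -2.625 < 0 → [2.5, 3]
midpoint 2.75: f = 4.015625 > 0 → [2.5, 2.75]

2.75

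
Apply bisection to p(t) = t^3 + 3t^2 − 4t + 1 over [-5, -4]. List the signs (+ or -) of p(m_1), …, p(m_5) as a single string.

p(-4.5) = -11.375 < 0, so the root lies in [-4.5, -4]
p(-4.25) = -4.578125 < 0, so the root lies in [-4.25, -4]
p(-4.125) = -1.642578 < 0, so the root lies in [-4.125, -4]
p(-4.0625) = -0.2854 < 0, so the root lies in [-4.0625, -4]
p(-4.03125) = 0.3662 > 0, so the root lies in [-4.0625, -4.03125]

----+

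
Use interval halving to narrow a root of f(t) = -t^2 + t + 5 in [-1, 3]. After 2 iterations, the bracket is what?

[2, 3]

midpoint 1: f = 5 > 0 → [1, 3]
midpoint 2: f = 3 > 0 → [2, 3]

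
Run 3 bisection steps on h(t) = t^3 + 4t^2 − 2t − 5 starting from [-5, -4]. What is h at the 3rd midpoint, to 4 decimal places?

1.1230

h(-4.5) = -6.125 < 0, so the root lies in [-4.5, -4]
h(-4.25) = -1.015625 < 0, so the root lies in [-4.25, -4]
h(-4.125) = 1.123047 > 0, so the root lies in [-4.25, -4.125]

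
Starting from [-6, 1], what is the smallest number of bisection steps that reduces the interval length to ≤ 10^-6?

Width after n steps is 7/2^n. Need 2^n ≥ 7/10^-6 = 7000000.
2^22 = 4194304 < 7000000 ≤ 2^23 = 8388608, so n = 23.

23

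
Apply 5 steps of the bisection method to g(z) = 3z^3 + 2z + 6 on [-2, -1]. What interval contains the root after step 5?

g(-1.5) = -7.125 < 0, so the root lies in [-1.5, -1]
g(-1.25) = -2.359375 < 0, so the root lies in [-1.25, -1]
g(-1.125) = -0.521484 < 0, so the root lies in [-1.125, -1]
g(-1.0625) = 0.2766 > 0, so the root lies in [-1.125, -1.0625]
g(-1.09375) = -0.1128 < 0, so the root lies in [-1.09375, -1.0625]

[-1.09375, -1.0625]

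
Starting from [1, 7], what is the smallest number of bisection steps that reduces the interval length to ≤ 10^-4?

Width after n steps is 6/2^n. Need 2^n ≥ 6/10^-4 = 60000.
2^15 = 32768 < 60000 ≤ 2^16 = 65536, so n = 16.

16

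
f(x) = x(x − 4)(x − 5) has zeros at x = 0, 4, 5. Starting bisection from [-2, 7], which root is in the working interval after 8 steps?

m = 2.5, f(m) = 9.375 (+); new bracket [-2, 2.5]
m = 0.25, f(m) = 4.453125 (+); new bracket [-2, 0.25]
m = -0.875, f(m) = -25.060547 (−); new bracket [-0.875, 0.25]
m = -0.3125, f(m) = -7.1594 (−); new bracket [-0.3125, 0.25]
m = -0.03125, f(m) = -0.6338 (−); new bracket [-0.03125, 0.25]
m = 0.109375, f(m) = 2.0811 (+); new bracket [-0.03125, 0.109375]
m = 0.0390625, f(m) = 0.7676 (+); new bracket [-0.03125, 0.0390625]
m = 0.00390625, f(m) = 0.078 (+); new bracket [-0.03125, 0.00390625]

0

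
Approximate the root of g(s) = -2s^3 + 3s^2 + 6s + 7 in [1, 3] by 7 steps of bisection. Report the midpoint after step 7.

2.921875

s = 2 gives g = 15, positive; keep [2, 3]
s = 2.5 gives g = 9.5, positive; keep [2.5, 3]
s = 2.75 gives g = 4.59375, positive; keep [2.75, 3]
s = 2.875 gives g = 1.5195, positive; keep [2.875, 3]
s = 2.9375 gives g = -0.1831, negative; keep [2.875, 2.9375]
s = 2.90625 gives g = 0.6823, positive; keep [2.90625, 2.9375]
s = 2.921875 gives g = 0.2532, positive; keep [2.921875, 2.9375]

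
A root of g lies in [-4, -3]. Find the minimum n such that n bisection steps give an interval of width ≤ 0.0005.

11

Width after n steps is 1/2^n. Need 2^n ≥ 1/0.0005 = 2000.
2^10 = 1024 < 2000 ≤ 2^11 = 2048, so n = 11.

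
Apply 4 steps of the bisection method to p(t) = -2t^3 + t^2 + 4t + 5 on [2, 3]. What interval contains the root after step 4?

midpoint 2.5: p = -10 < 0 → [2, 2.5]
midpoint 2.25: p = -3.71875 < 0 → [2, 2.25]
midpoint 2.125: p = -1.175781 < 0 → [2, 2.125]
midpoint 2.0625: p = -0.0435 < 0 → [2, 2.0625]

[2, 2.0625]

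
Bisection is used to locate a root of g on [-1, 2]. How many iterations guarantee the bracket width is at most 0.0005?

13

Width after n steps is 3/2^n. Need 2^n ≥ 3/0.0005 = 6000.
2^12 = 4096 < 6000 ≤ 2^13 = 8192, so n = 13.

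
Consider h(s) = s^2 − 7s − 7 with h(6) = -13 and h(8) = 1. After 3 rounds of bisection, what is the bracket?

[7.75, 8]

midpoint 7: h = -7 < 0 → [7, 8]
midpoint 7.5: h = -3.25 < 0 → [7.5, 8]
midpoint 7.75: h = -1.1875 < 0 → [7.75, 8]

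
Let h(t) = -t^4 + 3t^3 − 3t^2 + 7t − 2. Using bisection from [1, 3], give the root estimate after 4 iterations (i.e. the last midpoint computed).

2.625

midpoint 2: h = 8 > 0 → [2, 3]
midpoint 2.5: h = 4.5625 > 0 → [2.5, 3]
midpoint 2.75: h = -0.238281 < 0 → [2.5, 2.75]
midpoint 2.625: h = 2.4861 > 0 → [2.625, 2.75]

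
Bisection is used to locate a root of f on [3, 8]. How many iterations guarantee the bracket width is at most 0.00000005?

Width after n steps is 5/2^n. Need 2^n ≥ 5/0.00000005 = 100000000.
2^26 = 67108864 < 100000000 ≤ 2^27 = 134217728, so n = 27.

27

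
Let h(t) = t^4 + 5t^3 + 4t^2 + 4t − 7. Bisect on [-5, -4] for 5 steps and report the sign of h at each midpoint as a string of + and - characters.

t = -4.5 gives h = 10.4375, positive; keep [-4.5, -4]
t = -4.25 gives h = -9.324219, negative; keep [-4.5, -4.25]
t = -4.375 gives h = -0.275146, negative; keep [-4.5, -4.375]
t = -4.4375 gives h = 4.864, positive; keep [-4.4375, -4.375]
t = -4.40625 gives h = 2.2413, positive; keep [-4.40625, -4.375]

+--++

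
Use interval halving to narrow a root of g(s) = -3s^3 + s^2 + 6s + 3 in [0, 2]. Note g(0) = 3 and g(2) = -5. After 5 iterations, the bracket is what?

[1.75, 1.8125]

m = 1, g(m) = 7 (+); new bracket [1, 2]
m = 1.5, g(m) = 4.125 (+); new bracket [1.5, 2]
m = 1.75, g(m) = 0.484375 (+); new bracket [1.75, 2]
m = 1.875, g(m) = -2.0098 (−); new bracket [1.75, 1.875]
m = 1.8125, g(m) = -0.7029 (−); new bracket [1.75, 1.8125]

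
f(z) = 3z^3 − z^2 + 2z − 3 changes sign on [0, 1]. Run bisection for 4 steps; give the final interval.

f(0.5) = -1.875 < 0, so the root lies in [0.5, 1]
f(0.75) = -0.796875 < 0, so the root lies in [0.75, 1]
f(0.875) = -0.005859 < 0, so the root lies in [0.875, 1]
f(0.9375) = 0.468 > 0, so the root lies in [0.875, 0.9375]

[0.875, 0.9375]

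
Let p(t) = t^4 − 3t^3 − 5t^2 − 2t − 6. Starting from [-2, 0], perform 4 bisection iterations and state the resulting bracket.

[-1.5, -1.375]

p(-1) = -5 < 0, so the root lies in [-2, -1]
p(-1.5) = 0.9375 > 0, so the root lies in [-1.5, -1]
p(-1.25) = -3.011719 < 0, so the root lies in [-1.5, -1.25]
p(-1.375) = -1.3298 < 0, so the root lies in [-1.5, -1.375]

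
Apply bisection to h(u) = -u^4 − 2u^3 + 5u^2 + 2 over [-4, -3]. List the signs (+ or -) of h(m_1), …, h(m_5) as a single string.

u = -3.5 gives h = -1.0625, negative; keep [-3.5, -3]
u = -3.25 gives h = 11.902344, positive; keep [-3.5, -3.25]
u = -3.375 gives h = 6.093506, positive; keep [-3.5, -3.375]
u = -3.4375 gives h = 2.6924, positive; keep [-3.5, -3.4375]
u = -3.46875 gives h = 0.8602, positive; keep [-3.5, -3.46875]

-++++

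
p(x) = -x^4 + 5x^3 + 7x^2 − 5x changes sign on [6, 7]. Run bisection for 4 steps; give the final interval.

midpoint 6.5: p = -148.6875 < 0 → [6, 6.5]
midpoint 6.25: p = -62.988281 < 0 → [6, 6.25]
midpoint 6.125: p = -26.521729 < 0 → [6, 6.125]
midpoint 6.0625: p = -9.782 < 0 → [6, 6.0625]

[6, 6.0625]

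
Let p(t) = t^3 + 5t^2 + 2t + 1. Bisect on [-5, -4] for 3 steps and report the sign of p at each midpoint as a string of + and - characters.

midpoint -4.5: p = 2.125 > 0 → [-5, -4.5]
midpoint -4.75: p = -2.859375 < 0 → [-4.75, -4.5]
midpoint -4.625: p = -0.228516 < 0 → [-4.625, -4.5]

+--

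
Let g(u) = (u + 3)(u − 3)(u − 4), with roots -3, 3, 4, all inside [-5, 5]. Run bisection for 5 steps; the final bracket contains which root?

midpoint 0: g = 36 > 0 → [-5, 0]
midpoint -2.5: g = 17.875 > 0 → [-5, -2.5]
midpoint -3.75: g = -39.234375 < 0 → [-3.75, -2.5]
midpoint -3.125: g = -5.4551 < 0 → [-3.125, -2.5]
midpoint -2.8125: g = 7.4246 > 0 → [-3.125, -2.8125]

-3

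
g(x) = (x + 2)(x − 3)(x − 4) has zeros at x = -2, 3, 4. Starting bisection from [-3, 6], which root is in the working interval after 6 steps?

m = 1.5, g(m) = 13.125 (+); new bracket [-3, 1.5]
m = -0.75, g(m) = 22.265625 (+); new bracket [-3, -0.75]
m = -1.875, g(m) = 3.580078 (+); new bracket [-3, -1.875]
m = -2.4375, g(m) = -15.3142 (−); new bracket [-2.4375, -1.875]
m = -2.15625, g(m) = -4.9599 (−); new bracket [-2.15625, -1.875]
m = -2.015625, g(m) = -0.4714 (−); new bracket [-2.015625, -1.875]

-2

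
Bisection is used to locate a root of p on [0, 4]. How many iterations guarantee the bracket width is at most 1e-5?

Width after n steps is 4/2^n. Need 2^n ≥ 4/1e-5 = 400000.
2^18 = 262144 < 400000 ≤ 2^19 = 524288, so n = 19.

19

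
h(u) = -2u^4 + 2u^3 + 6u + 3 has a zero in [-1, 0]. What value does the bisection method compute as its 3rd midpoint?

u = -0.5 gives h = -0.375, negative; keep [-0.5, 0]
u = -0.25 gives h = 1.460938, positive; keep [-0.5, -0.25]
u = -0.375 gives h = 0.60498, positive; keep [-0.5, -0.375]

-0.375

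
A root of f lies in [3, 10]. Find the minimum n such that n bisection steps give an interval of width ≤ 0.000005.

Width after n steps is 7/2^n. Need 2^n ≥ 7/0.000005 = 1400000.
2^20 = 1048576 < 1400000 ≤ 2^21 = 2097152, so n = 21.

21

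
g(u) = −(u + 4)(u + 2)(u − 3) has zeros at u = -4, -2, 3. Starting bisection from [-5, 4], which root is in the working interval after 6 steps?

m = -0.5, g(m) = 18.375 (+); new bracket [-0.5, 4]
m = 1.75, g(m) = 26.953125 (+); new bracket [1.75, 4]
m = 2.875, g(m) = 4.189453 (+); new bracket [2.875, 4]
m = 3.4375, g(m) = -17.6931 (−); new bracket [2.875, 3.4375]
m = 3.15625, g(m) = -5.7655 (−); new bracket [2.875, 3.15625]
m = 3.015625, g(m) = -0.5498 (−); new bracket [2.875, 3.015625]

3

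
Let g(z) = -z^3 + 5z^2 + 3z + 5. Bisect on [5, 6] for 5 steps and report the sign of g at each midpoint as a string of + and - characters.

m = 5.5, g(m) = 6.375 (+); new bracket [5.5, 6]
m = 5.75, g(m) = -2.546875 (−); new bracket [5.5, 5.75]
m = 5.625, g(m) = 2.099609 (+); new bracket [5.625, 5.75]
m = 5.6875, g(m) = -0.1765 (−); new bracket [5.625, 5.6875]
m = 5.65625, g(m) = 0.9732 (+); new bracket [5.65625, 5.6875]

+-+-+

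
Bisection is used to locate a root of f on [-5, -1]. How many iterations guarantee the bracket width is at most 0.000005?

20

Width after n steps is 4/2^n. Need 2^n ≥ 4/0.000005 = 800000.
2^19 = 524288 < 800000 ≤ 2^20 = 1048576, so n = 20.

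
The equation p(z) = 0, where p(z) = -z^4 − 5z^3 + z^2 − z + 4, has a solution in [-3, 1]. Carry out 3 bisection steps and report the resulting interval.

[0.5, 1]

z = -1 gives p = 10, positive; keep [-1, 1]
z = 0 gives p = 4, positive; keep [0, 1]
z = 0.5 gives p = 3.0625, positive; keep [0.5, 1]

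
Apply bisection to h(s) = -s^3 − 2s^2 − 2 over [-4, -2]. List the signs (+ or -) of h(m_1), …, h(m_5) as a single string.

m = -3, h(m) = 7 (+); new bracket [-3, -2]
m = -2.5, h(m) = 1.125 (+); new bracket [-2.5, -2]
m = -2.25, h(m) = -0.734375 (−); new bracket [-2.5, -2.25]
m = -2.375, h(m) = 0.1152 (+); new bracket [-2.375, -2.25]
m = -2.3125, h(m) = -0.3289 (−); new bracket [-2.375, -2.3125]

++-+-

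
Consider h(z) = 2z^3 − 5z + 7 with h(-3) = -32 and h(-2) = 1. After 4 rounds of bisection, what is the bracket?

[-2.0625, -2]

h(-2.5) = -11.75 < 0, so the root lies in [-2.5, -2]
h(-2.25) = -4.53125 < 0, so the root lies in [-2.25, -2]
h(-2.125) = -1.566406 < 0, so the root lies in [-2.125, -2]
h(-2.0625) = -0.2349 < 0, so the root lies in [-2.0625, -2]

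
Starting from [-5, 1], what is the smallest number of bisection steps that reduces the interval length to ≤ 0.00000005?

Width after n steps is 6/2^n. Need 2^n ≥ 6/0.00000005 = 120000000.
2^26 = 67108864 < 120000000 ≤ 2^27 = 134217728, so n = 27.

27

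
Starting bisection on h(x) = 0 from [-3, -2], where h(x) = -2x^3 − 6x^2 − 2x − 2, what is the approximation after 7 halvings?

-2.7734375

x = -2.5 gives h = -3.25, negative; keep [-3, -2.5]
x = -2.75 gives h = -0.28125, negative; keep [-3, -2.75]
x = -2.875 gives h = 1.683594, positive; keep [-2.875, -2.75]
x = -2.8125 gives h = 0.6587, positive; keep [-2.8125, -2.75]
x = -2.78125 gives h = 0.1783, positive; keep [-2.78125, -2.75]
x = -2.765625 gives h = -0.0541, negative; keep [-2.78125, -2.765625]
x = -2.7734375 gives h = 0.0615, positive; keep [-2.7734375, -2.765625]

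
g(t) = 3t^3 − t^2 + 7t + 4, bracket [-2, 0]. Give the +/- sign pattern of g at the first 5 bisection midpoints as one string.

g(-1) = -7 < 0, so the root lies in [-1, 0]
g(-0.5) = -0.125 < 0, so the root lies in [-0.5, 0]
g(-0.25) = 2.140625 > 0, so the root lies in [-0.5, -0.25]
g(-0.375) = 1.0762 > 0, so the root lies in [-0.5, -0.375]
g(-0.4375) = 0.4949 > 0, so the root lies in [-0.5, -0.4375]

--+++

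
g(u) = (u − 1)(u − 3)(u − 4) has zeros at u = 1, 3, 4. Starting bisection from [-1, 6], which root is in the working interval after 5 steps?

1

g(2.5) = 1.125 > 0, so the root lies in [-1, 2.5]
g(0.75) = -1.828125 < 0, so the root lies in [0.75, 2.5]
g(1.625) = 2.041016 > 0, so the root lies in [0.75, 1.625]
g(1.1875) = 0.9558 > 0, so the root lies in [0.75, 1.1875]
g(0.96875) = -0.1924 < 0, so the root lies in [0.96875, 1.1875]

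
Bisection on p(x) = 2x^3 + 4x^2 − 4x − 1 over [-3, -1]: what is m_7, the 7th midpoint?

-2.671875

midpoint -2: p = 7 > 0 → [-3, -2]
midpoint -2.5: p = 2.75 > 0 → [-3, -2.5]
midpoint -2.75: p = -1.34375 < 0 → [-2.75, -2.5]
midpoint -2.625: p = 0.8867 > 0 → [-2.75, -2.625]
midpoint -2.6875: p = -0.1812 < 0 → [-2.6875, -2.625]
midpoint -2.65625: p = 0.3644 > 0 → [-2.6875, -2.65625]
midpoint -2.671875: p = 0.0946 > 0 → [-2.6875, -2.671875]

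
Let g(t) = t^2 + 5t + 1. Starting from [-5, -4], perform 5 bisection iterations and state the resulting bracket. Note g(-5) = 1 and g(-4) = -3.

midpoint -4.5: g = -1.25 < 0 → [-5, -4.5]
midpoint -4.75: g = -0.1875 < 0 → [-5, -4.75]
midpoint -4.875: g = 0.390625 > 0 → [-4.875, -4.75]
midpoint -4.8125: g = 0.0977 > 0 → [-4.8125, -4.75]
midpoint -4.78125: g = -0.0459 < 0 → [-4.8125, -4.78125]

[-4.8125, -4.78125]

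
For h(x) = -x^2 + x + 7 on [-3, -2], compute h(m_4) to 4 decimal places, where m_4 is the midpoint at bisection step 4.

m = -2.5, h(m) = -1.75 (−); new bracket [-2.5, -2]
m = -2.25, h(m) = -0.3125 (−); new bracket [-2.25, -2]
m = -2.125, h(m) = 0.359375 (+); new bracket [-2.25, -2.125]
m = -2.1875, h(m) = 0.0273 (+); new bracket [-2.25, -2.1875]

0.0273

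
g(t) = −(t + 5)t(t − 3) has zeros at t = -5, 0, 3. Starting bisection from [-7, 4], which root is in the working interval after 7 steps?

m = -1.5, g(m) = -23.625 (−); new bracket [-7, -1.5]
m = -4.25, g(m) = -23.109375 (−); new bracket [-7, -4.25]
m = -5.625, g(m) = 30.322266 (+); new bracket [-5.625, -4.25]
m = -4.9375, g(m) = -2.4495 (−); new bracket [-5.625, -4.9375]
m = -5.28125, g(m) = 12.3006 (+); new bracket [-5.28125, -4.9375]
m = -5.109375, g(m) = 4.5318 (+); new bracket [-5.109375, -4.9375]
m = -5.0234375, g(m) = 0.9447 (+); new bracket [-5.0234375, -4.9375]

-5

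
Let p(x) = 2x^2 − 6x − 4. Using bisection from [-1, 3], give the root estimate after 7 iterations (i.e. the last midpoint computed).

-0.53125

midpoint 1: p = -8 < 0 → [-1, 1]
midpoint 0: p = -4 < 0 → [-1, 0]
midpoint -0.5: p = -0.5 < 0 → [-1, -0.5]
midpoint -0.75: p = 1.625 > 0 → [-0.75, -0.5]
midpoint -0.625: p = 0.5312 > 0 → [-0.625, -0.5]
midpoint -0.5625: p = 0.0078 > 0 → [-0.5625, -0.5]
midpoint -0.53125: p = -0.248 < 0 → [-0.5625, -0.53125]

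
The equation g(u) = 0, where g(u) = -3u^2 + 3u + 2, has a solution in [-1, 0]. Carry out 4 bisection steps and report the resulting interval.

u = -0.5 gives g = -0.25, negative; keep [-0.5, 0]
u = -0.25 gives g = 1.0625, positive; keep [-0.5, -0.25]
u = -0.375 gives g = 0.453125, positive; keep [-0.5, -0.375]
u = -0.4375 gives g = 0.1133, positive; keep [-0.5, -0.4375]

[-0.5, -0.4375]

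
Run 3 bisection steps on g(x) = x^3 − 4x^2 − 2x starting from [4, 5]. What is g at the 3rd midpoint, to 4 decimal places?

m = 4.5, g(m) = 1.125 (+); new bracket [4, 4.5]
m = 4.25, g(m) = -3.984375 (−); new bracket [4.25, 4.5]
m = 4.375, g(m) = -1.572266 (−); new bracket [4.375, 4.5]

-1.5723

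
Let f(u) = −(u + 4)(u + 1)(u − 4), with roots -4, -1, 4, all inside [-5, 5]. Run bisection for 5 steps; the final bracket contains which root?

4

u = 0 gives f = 16, positive; keep [0, 5]
u = 2.5 gives f = 34.125, positive; keep [2.5, 5]
u = 3.75 gives f = 9.203125, positive; keep [3.75, 5]
u = 4.375 gives f = -16.8809, negative; keep [3.75, 4.375]
u = 4.0625 gives f = -2.551, negative; keep [3.75, 4.0625]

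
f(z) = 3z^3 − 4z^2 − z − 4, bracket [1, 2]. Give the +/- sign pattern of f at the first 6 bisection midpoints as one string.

z = 1.5 gives f = -4.375, negative; keep [1.5, 2]
z = 1.75 gives f = -1.921875, negative; keep [1.75, 2]
z = 1.875 gives f = -0.162109, negative; keep [1.875, 2]
z = 1.9375 gives f = 0.8665, positive; keep [1.875, 1.9375]
z = 1.90625 gives f = 0.3393, positive; keep [1.875, 1.90625]
z = 1.890625 gives f = 0.0854, positive; keep [1.875, 1.890625]

---+++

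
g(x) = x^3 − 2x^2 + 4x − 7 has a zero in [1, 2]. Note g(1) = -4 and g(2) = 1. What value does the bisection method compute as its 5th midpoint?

1.84375

g(1.5) = -2.125 < 0, so the root lies in [1.5, 2]
g(1.75) = -0.765625 < 0, so the root lies in [1.75, 2]
g(1.875) = 0.060547 > 0, so the root lies in [1.75, 1.875]
g(1.8125) = -0.366 < 0, so the root lies in [1.8125, 1.875]
g(1.84375) = -0.1562 < 0, so the root lies in [1.84375, 1.875]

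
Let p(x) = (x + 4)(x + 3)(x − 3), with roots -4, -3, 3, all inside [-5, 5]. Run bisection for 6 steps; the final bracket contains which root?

3

midpoint 0: p = -36 < 0 → [0, 5]
midpoint 2.5: p = -17.875 < 0 → [2.5, 5]
midpoint 3.75: p = 39.234375 > 0 → [2.5, 3.75]
midpoint 3.125: p = 5.4551 > 0 → [2.5, 3.125]
midpoint 2.8125: p = -7.4246 < 0 → [2.8125, 3.125]
midpoint 2.96875: p = -1.2998 < 0 → [2.96875, 3.125]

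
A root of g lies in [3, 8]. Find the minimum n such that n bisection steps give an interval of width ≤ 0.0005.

14

Width after n steps is 5/2^n. Need 2^n ≥ 5/0.0005 = 10000.
2^13 = 8192 < 10000 ≤ 2^14 = 16384, so n = 14.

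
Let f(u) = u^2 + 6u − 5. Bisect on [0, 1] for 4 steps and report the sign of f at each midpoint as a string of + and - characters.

-+--

f(0.5) = -1.75 < 0, so the root lies in [0.5, 1]
f(0.75) = 0.0625 > 0, so the root lies in [0.5, 0.75]
f(0.625) = -0.859375 < 0, so the root lies in [0.625, 0.75]
f(0.6875) = -0.4023 < 0, so the root lies in [0.6875, 0.75]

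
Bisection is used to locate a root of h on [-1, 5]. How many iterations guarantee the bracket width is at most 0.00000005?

27

Width after n steps is 6/2^n. Need 2^n ≥ 6/0.00000005 = 120000000.
2^26 = 67108864 < 120000000 ≤ 2^27 = 134217728, so n = 27.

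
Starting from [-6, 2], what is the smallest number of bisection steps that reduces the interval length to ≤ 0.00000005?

Width after n steps is 8/2^n. Need 2^n ≥ 8/0.00000005 = 160000000.
2^27 = 134217728 < 160000000 ≤ 2^28 = 268435456, so n = 28.

28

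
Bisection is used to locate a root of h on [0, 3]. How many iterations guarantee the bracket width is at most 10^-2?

9

Width after n steps is 3/2^n. Need 2^n ≥ 3/10^-2 = 300.
2^8 = 256 < 300 ≤ 2^9 = 512, so n = 9.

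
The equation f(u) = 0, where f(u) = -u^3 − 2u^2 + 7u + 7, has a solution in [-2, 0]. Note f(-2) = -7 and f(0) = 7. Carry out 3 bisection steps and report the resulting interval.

midpoint -1: f = -1 < 0 → [-1, 0]
midpoint -0.5: f = 3.125 > 0 → [-1, -0.5]
midpoint -0.75: f = 1.046875 > 0 → [-1, -0.75]

[-1, -0.75]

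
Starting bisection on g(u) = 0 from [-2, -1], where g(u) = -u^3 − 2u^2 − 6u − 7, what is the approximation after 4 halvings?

-1.3125

u = -1.5 gives g = 0.875, positive; keep [-1.5, -1]
u = -1.25 gives g = -0.671875, negative; keep [-1.5, -1.25]
u = -1.375 gives g = 0.068359, positive; keep [-1.375, -1.25]
u = -1.3125 gives g = -0.3093, negative; keep [-1.375, -1.3125]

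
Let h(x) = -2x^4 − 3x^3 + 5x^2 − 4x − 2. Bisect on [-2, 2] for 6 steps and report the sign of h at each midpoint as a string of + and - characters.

x = 0 gives h = -2, negative; keep [-2, 0]
x = -1 gives h = 8, positive; keep [-1, 0]
x = -0.5 gives h = 1.5, positive; keep [-0.5, 0]
x = -0.25 gives h = -0.6484, negative; keep [-0.5, -0.25]
x = -0.375 gives h = 0.3218, positive; keep [-0.375, -0.25]
x = -0.3125 gives h = -0.1892, negative; keep [-0.375, -0.3125]

-++-+-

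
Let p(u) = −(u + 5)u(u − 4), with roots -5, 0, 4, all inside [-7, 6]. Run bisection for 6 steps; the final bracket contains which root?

-5

midpoint -0.5: p = -10.125 < 0 → [-7, -0.5]
midpoint -3.75: p = -36.328125 < 0 → [-7, -3.75]
midpoint -5.375: p = 18.896484 > 0 → [-5.375, -3.75]
midpoint -4.5625: p = -17.0916 < 0 → [-5.375, -4.5625]
midpoint -4.96875: p = -1.3926 < 0 → [-5.375, -4.96875]
midpoint -5.171875: p = 8.153 > 0 → [-5.171875, -4.96875]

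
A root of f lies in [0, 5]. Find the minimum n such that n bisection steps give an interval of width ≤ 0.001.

Width after n steps is 5/2^n. Need 2^n ≥ 5/0.001 = 5000.
2^12 = 4096 < 5000 ≤ 2^13 = 8192, so n = 13.

13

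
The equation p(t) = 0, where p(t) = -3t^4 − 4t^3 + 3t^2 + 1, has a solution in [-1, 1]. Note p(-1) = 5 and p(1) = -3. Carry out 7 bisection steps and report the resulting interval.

p(0) = 1 > 0, so the root lies in [0, 1]
p(0.5) = 1.0625 > 0, so the root lies in [0.5, 1]
p(0.75) = 0.050781 > 0, so the root lies in [0.75, 1]
p(0.875) = -1.1414 < 0, so the root lies in [0.75, 0.875]
p(0.8125) = -0.4725 < 0, so the root lies in [0.75, 0.8125]
p(0.78125) = -0.1939 < 0, so the root lies in [0.75, 0.78125]
p(0.765625) = -0.0675 < 0, so the root lies in [0.75, 0.765625]

[0.75, 0.765625]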